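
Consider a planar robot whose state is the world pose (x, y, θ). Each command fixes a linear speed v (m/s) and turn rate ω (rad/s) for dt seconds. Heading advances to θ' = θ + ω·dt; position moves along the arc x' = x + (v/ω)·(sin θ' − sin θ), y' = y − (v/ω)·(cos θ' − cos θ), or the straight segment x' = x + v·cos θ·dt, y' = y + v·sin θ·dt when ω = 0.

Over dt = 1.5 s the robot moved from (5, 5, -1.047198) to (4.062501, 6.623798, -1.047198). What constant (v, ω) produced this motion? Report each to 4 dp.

v = -1.2500, ω = 0.0000

Δθ = -1.047198 − -1.047198 = 0.000000
ω = Δθ/dt = 0.000000/1.5 = 0.0000
ω = 0 → v = (Δx·cos θ + Δy·sin θ)/dt = -1.2500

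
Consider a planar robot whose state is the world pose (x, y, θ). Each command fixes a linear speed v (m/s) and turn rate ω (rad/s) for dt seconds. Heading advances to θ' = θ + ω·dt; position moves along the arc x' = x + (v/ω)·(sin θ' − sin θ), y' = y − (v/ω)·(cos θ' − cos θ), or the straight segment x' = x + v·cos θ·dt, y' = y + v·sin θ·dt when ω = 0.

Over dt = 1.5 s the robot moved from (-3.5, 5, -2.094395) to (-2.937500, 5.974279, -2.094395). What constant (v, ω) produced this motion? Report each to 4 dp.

Δθ = -2.094395 − -2.094395 = 0.000000
ω = Δθ/dt = 0.000000/1.5 = 0.0000
ω = 0 → v = (Δx·cos θ + Δy·sin θ)/dt = -0.7500

v = -0.7500, ω = 0.0000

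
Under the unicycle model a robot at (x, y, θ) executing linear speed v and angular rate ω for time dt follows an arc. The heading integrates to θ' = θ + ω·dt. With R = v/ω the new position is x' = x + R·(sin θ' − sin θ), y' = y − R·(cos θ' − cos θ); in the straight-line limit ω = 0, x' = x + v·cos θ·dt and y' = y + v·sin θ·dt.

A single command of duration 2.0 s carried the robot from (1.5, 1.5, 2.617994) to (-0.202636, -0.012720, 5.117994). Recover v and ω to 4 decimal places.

Δθ = 5.117994 − 2.617994 = 2.500000
ω = Δθ/dt = 2.500000/2.0 = 1.2500
R = Δx/(sin θ' − sin θ) = 1.2000
v = R·ω = 1.2000·1.2500 = 1.5000

v = 1.5000, ω = 1.2500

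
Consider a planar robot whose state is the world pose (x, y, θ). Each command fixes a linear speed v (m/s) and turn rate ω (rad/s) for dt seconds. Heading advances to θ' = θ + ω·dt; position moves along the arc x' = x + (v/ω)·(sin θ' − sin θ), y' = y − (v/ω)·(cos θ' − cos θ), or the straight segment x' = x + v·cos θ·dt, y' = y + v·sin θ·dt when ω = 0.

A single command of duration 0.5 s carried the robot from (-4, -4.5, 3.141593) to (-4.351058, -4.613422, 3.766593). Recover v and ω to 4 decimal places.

v = 0.7500, ω = 1.2500

Δθ = 3.766593 − 3.141593 = 0.625000
ω = Δθ/dt = 0.625000/0.5 = 1.2500
R = Δx/(sin θ' − sin θ) = 0.6000
v = R·ω = 0.6000·1.2500 = 0.7500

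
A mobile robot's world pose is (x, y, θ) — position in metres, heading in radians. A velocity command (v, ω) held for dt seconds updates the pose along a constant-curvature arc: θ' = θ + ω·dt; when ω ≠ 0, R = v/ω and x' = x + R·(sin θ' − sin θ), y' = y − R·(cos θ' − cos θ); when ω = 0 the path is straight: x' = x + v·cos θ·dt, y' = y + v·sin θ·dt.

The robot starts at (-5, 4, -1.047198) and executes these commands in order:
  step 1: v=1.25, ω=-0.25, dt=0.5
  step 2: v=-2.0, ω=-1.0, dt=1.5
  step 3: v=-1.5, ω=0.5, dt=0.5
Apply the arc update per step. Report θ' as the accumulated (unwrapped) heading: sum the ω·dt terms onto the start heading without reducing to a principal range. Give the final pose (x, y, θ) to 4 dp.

step 1: θ'=-1.1722 (R=-5.0000) → pose (-4.7221, 3.4406, -1.1722)
step 2: θ'=-2.6722 (R=2.0000) → pose (-3.7836, 6.0006, -2.6722)
step 3: θ'=-2.4222 (R=-3.0000) → pose (-3.1638, 6.4195, -2.4222)

(-3.1638, 6.4195, -2.4222)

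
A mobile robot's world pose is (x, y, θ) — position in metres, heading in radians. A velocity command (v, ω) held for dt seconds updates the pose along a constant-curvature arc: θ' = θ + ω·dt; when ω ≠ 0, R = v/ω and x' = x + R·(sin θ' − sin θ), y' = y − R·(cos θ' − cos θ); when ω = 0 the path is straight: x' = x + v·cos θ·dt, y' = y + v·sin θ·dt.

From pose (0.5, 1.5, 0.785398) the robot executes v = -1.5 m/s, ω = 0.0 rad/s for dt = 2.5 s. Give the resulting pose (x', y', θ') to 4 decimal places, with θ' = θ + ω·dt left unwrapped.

θ' = 0.7854 + 0.0·2.5 = 0.7854
ω = 0 → straight: x' = 0.5 + -1.5·cos(0.7854)·2.5 = -2.1517
y' = 1.5 + -1.5·sin(0.7854)·2.5 = -1.1516

(-2.1517, -1.1516, 0.7854)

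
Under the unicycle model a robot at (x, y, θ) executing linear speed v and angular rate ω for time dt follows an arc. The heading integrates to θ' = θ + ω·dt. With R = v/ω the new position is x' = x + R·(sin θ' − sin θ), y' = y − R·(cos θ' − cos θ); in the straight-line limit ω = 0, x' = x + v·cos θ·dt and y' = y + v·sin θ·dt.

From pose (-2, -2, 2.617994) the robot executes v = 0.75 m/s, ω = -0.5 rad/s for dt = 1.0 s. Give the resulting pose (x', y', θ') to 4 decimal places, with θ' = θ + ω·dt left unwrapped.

θ' = 2.6180 + -0.5·1.0 = 2.1180
R = v/ω = 0.75/-0.5 = -1.5000
x' = -2 + -1.5000·(sin 2.1180 − sin 2.6180) = -2.5310
y' = -2 − -1.5000·(cos 2.1180 − cos 2.6180) = -1.4814

(-2.5310, -1.4814, 2.1180)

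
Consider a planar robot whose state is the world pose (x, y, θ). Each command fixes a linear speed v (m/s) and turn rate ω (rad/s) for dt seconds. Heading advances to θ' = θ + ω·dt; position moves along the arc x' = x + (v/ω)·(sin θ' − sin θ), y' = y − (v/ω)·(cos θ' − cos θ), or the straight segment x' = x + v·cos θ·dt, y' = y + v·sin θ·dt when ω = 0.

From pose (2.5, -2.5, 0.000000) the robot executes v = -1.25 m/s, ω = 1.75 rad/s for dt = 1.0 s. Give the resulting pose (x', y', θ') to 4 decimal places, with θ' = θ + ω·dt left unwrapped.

θ' = 0.0000 + 1.75·1.0 = 1.7500
R = v/ω = -1.25/1.75 = -0.7143
x' = 2.5 + -0.7143·(sin 1.7500 − sin 0.0000) = 1.7972
y' = -2.5 − -0.7143·(cos 1.7500 − cos 0.0000) = -3.3416

(1.7972, -3.3416, 1.7500)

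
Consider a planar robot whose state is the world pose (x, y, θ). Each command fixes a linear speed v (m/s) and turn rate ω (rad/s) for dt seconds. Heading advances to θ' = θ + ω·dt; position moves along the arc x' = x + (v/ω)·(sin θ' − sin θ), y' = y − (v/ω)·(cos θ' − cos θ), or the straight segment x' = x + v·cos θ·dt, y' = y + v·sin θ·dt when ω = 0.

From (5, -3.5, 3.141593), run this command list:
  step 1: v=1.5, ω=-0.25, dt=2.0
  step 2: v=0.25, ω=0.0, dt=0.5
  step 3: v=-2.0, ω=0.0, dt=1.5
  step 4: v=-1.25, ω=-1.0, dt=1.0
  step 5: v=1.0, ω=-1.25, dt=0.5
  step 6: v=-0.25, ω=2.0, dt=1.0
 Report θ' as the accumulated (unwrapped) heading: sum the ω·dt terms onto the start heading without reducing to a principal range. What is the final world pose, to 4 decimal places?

(5.5025, -4.8646, 3.0166)

step 1: θ'=2.6416 (R=-6.0000) → pose (2.1234, -2.7655, 2.6416)
step 2: θ'=2.6416 (straight) → pose (2.0137, -2.7056, 2.6416)
step 3: θ'=2.6416 (straight) → pose (4.6465, -4.1438, 2.6416)
step 4: θ'=1.6416 (R=1.2500) → pose (5.2941, -5.1524, 1.6416)
step 5: θ'=1.0166 (R=-0.8000) → pose (5.4118, -4.6748, 1.0166)
step 6: θ'=3.0166 (R=-0.1250) → pose (5.5025, -4.8646, 3.0166)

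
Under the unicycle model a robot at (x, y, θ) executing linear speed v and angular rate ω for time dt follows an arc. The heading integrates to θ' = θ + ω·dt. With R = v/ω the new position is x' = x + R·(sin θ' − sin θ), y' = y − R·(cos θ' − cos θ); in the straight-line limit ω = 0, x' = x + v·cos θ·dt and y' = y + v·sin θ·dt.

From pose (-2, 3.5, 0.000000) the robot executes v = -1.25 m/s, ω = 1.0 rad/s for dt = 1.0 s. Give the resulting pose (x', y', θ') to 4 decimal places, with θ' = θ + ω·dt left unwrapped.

(-3.0518, 2.9254, 1.0000)

θ' = 0.0000 + 1.0·1.0 = 1.0000
R = v/ω = -1.25/1.0 = -1.2500
x' = -2 + -1.2500·(sin 1.0000 − sin 0.0000) = -3.0518
y' = 3.5 − -1.2500·(cos 1.0000 − cos 0.0000) = 2.9254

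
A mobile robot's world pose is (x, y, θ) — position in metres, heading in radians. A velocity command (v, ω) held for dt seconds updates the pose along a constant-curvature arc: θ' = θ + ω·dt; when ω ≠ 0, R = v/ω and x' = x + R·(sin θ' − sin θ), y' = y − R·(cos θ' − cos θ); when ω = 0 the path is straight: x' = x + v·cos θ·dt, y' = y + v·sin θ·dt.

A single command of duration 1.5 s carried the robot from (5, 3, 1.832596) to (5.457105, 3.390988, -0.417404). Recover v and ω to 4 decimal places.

Δθ = -0.417404 − 1.832596 = -2.250000
ω = Δθ/dt = -2.250000/1.5 = -1.5000
R = Δx/(sin θ' − sin θ) = -0.3333
v = R·ω = -0.3333·-1.5000 = 0.5000

v = 0.5000, ω = -1.5000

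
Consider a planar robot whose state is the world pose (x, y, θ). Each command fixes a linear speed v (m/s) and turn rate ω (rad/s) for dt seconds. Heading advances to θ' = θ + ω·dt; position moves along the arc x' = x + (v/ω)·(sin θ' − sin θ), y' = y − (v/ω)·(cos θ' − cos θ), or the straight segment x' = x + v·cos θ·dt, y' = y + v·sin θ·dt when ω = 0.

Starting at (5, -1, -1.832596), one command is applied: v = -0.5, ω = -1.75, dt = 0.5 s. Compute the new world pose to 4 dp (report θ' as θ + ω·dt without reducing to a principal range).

(5.1558, -0.8147, -2.7076)

θ' = -1.8326 + -1.75·0.5 = -2.7076
R = v/ω = -0.5/-1.75 = 0.2857
x' = 5 + 0.2857·(sin -2.7076 − sin -1.8326) = 5.1558
y' = -1 − 0.2857·(cos -2.7076 − cos -1.8326) = -0.8147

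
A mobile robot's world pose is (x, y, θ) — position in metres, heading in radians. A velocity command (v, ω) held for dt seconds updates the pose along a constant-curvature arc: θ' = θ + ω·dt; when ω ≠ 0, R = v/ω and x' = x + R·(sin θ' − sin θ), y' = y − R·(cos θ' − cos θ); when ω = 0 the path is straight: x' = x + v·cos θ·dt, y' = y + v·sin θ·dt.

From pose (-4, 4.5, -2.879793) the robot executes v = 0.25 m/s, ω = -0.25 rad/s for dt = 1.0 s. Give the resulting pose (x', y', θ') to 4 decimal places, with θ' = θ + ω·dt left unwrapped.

(-4.2470, 4.4660, -3.1298)

θ' = -2.8798 + -0.25·1.0 = -3.1298
R = v/ω = 0.25/-0.25 = -1.0000
x' = -4 + -1.0000·(sin -3.1298 − sin -2.8798) = -4.2470
y' = 4.5 − -1.0000·(cos -3.1298 − cos -2.8798) = 4.4660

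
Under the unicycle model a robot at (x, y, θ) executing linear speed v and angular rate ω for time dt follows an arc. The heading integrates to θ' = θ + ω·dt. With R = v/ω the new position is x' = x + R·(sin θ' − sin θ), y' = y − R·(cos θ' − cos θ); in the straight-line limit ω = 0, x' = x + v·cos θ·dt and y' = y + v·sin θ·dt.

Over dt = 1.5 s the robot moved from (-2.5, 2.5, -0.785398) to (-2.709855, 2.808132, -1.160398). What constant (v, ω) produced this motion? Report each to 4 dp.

Δθ = -1.160398 − -0.785398 = -0.375000
ω = Δθ/dt = -0.375000/1.5 = -0.2500
R = −Δy/(cos θ' − cos θ) = 1.0000
v = R·ω = 1.0000·-0.2500 = -0.2500

v = -0.2500, ω = -0.2500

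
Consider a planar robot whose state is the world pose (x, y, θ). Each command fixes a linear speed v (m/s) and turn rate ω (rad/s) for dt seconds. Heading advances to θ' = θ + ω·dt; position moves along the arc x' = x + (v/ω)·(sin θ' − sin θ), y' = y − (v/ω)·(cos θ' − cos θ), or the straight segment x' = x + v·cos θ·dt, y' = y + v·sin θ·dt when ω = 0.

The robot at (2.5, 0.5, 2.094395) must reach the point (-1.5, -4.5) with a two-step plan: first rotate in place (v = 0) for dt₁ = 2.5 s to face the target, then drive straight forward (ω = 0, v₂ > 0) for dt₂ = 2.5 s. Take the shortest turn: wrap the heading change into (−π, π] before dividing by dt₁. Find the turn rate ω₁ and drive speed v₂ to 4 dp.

ω₁ = 0.7773, v₂ = 2.5612

heading to target = atan2(-4.5−0.5, -1.5−2.5) = -2.2455
Δθ = wrap(-2.2455 − 2.0944) = 1.9433; ω₁ = Δθ/dt₁ = 0.7773
distance = √((-1.5−2.5)² + (-4.5−0.5)²) = 6.4031; v₂ = distance/dt₂ = 2.5612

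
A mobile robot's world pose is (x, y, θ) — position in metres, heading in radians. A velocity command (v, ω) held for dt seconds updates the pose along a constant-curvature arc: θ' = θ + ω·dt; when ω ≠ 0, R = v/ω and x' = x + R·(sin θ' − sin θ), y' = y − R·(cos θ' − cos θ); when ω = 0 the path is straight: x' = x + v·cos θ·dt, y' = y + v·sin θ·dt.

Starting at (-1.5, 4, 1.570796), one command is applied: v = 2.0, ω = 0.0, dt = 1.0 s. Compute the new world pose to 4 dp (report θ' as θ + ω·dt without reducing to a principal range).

θ' = 1.5708 + 0.0·1.0 = 1.5708
ω = 0 → straight: x' = -1.5 + 2.0·cos(1.5708)·1.0 = -1.5000
y' = 4 + 2.0·sin(1.5708)·1.0 = 6.0000

(-1.5000, 6.0000, 1.5708)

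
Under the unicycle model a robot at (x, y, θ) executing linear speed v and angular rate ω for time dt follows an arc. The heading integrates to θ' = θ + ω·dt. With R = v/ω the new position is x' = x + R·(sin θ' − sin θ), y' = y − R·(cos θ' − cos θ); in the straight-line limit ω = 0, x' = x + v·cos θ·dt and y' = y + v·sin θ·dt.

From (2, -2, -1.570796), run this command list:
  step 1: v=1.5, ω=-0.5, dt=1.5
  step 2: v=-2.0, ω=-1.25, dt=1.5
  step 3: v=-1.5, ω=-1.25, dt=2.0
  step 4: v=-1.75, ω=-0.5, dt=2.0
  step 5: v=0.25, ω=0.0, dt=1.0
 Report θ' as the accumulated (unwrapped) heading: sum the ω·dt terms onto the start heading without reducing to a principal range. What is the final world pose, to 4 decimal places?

(0.2190, -3.6292, -7.6958)

step 1: θ'=-2.3208 (R=-3.0000) → pose (1.1951, -4.0449, -2.3208)
step 2: θ'=-4.1958 (R=1.6000) → pose (3.7570, -4.3453, -4.1958)
step 3: θ'=-6.6958 (R=1.2000) → pose (2.2324, -6.0373, -6.6958)
step 4: θ'=-7.6958 (R=3.5000) → pose (0.1796, -3.3823, -7.6958)
step 5: θ'=-7.6958 (straight) → pose (0.2190, -3.6292, -7.6958)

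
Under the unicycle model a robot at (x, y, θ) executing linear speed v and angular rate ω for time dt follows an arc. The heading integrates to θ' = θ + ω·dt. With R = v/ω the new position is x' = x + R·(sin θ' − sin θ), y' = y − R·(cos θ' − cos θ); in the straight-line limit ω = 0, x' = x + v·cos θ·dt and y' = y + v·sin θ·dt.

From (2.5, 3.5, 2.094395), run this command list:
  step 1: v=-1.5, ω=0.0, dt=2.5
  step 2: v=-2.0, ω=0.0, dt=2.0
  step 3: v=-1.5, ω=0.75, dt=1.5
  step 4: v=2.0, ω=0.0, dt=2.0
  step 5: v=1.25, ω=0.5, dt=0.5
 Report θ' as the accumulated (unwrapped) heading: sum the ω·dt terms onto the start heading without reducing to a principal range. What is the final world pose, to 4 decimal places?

step 1: θ'=2.0944 (straight) → pose (4.3750, 0.2524, 2.0944)
step 2: θ'=2.0944 (straight) → pose (6.3750, -3.2117, 2.0944)
step 3: θ'=3.2194 (R=-2.0000) → pose (8.2625, -4.2056, 3.2194)
step 4: θ'=3.2194 (straight) → pose (4.2746, -4.5165, 3.2194)
step 5: θ'=3.4694 (R=2.5000) → pose (3.6640, -4.6421, 3.4694)

(3.6640, -4.6421, 3.4694)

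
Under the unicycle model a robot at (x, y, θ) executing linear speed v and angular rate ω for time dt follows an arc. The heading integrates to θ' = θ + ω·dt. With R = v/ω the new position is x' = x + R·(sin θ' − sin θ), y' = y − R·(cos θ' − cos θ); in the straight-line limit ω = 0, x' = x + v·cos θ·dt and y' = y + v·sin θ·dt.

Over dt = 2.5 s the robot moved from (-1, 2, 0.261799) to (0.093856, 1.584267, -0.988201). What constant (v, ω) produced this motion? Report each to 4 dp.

v = 0.5000, ω = -0.5000

Δθ = -0.988201 − 0.261799 = -1.250000
ω = Δθ/dt = -1.250000/2.5 = -0.5000
R = Δx/(sin θ' − sin θ) = -1.0000
v = R·ω = -1.0000·-0.5000 = 0.5000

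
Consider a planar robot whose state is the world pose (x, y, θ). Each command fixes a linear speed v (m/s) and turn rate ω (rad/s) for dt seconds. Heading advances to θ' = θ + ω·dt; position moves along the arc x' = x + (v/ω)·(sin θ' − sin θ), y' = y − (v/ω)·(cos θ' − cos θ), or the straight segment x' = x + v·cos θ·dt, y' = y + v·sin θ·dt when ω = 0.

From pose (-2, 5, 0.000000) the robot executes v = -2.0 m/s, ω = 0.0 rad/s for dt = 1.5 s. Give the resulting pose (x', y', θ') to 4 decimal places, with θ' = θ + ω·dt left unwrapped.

θ' = 0.0000 + 0.0·1.5 = 0.0000
ω = 0 → straight: x' = -2 + -2.0·cos(0.0000)·1.5 = -5.0000
y' = 5 + -2.0·sin(0.0000)·1.5 = 5.0000

(-5.0000, 5.0000, 0.0000)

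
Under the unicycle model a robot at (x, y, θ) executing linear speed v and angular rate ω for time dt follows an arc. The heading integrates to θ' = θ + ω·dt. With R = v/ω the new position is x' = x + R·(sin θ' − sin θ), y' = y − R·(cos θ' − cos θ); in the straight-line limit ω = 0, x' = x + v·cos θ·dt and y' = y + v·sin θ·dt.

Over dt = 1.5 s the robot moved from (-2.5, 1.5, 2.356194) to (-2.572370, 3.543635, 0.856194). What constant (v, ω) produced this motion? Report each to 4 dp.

Δθ = 0.856194 − 2.356194 = -1.500000
ω = Δθ/dt = -1.500000/1.5 = -1.0000
R = −Δy/(cos θ' − cos θ) = -1.5000
v = R·ω = -1.5000·-1.0000 = 1.5000

v = 1.5000, ω = -1.0000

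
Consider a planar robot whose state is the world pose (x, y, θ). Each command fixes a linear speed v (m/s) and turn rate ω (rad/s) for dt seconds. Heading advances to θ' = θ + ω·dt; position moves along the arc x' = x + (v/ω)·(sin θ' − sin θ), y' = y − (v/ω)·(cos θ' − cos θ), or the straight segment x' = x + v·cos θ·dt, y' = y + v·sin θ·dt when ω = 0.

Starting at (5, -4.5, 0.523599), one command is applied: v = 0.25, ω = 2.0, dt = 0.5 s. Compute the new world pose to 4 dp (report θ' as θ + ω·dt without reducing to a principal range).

θ' = 0.5236 + 2.0·0.5 = 1.5236
R = v/ω = 0.25/2.0 = 0.1250
x' = 5 + 0.1250·(sin 1.5236 − sin 0.5236) = 5.0624
y' = -4.5 − 0.1250·(cos 1.5236 − cos 0.5236) = -4.3976

(5.0624, -4.3976, 1.5236)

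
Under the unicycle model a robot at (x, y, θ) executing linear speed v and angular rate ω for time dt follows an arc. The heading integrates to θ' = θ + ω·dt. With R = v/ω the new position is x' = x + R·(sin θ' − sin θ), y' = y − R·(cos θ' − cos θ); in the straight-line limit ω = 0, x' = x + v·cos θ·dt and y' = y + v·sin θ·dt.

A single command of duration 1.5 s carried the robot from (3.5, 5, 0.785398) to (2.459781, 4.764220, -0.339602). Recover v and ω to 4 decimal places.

Δθ = -0.339602 − 0.785398 = -1.125000
ω = Δθ/dt = -1.125000/1.5 = -0.7500
R = Δx/(sin θ' − sin θ) = 1.0000
v = R·ω = 1.0000·-0.7500 = -0.7500

v = -0.7500, ω = -0.7500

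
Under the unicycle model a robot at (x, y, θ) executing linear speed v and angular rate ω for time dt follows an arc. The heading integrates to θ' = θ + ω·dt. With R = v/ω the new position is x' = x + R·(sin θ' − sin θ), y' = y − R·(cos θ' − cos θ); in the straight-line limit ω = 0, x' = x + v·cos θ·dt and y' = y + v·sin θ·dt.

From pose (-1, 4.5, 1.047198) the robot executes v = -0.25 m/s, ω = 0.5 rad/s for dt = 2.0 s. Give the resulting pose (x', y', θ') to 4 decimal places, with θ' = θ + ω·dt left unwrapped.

(-1.0113, 4.0207, 2.0472)

θ' = 1.0472 + 0.5·2.0 = 2.0472
R = v/ω = -0.25/0.5 = -0.5000
x' = -1 + -0.5000·(sin 2.0472 − sin 1.0472) = -1.0113
y' = 4.5 − -0.5000·(cos 2.0472 − cos 1.0472) = 4.0207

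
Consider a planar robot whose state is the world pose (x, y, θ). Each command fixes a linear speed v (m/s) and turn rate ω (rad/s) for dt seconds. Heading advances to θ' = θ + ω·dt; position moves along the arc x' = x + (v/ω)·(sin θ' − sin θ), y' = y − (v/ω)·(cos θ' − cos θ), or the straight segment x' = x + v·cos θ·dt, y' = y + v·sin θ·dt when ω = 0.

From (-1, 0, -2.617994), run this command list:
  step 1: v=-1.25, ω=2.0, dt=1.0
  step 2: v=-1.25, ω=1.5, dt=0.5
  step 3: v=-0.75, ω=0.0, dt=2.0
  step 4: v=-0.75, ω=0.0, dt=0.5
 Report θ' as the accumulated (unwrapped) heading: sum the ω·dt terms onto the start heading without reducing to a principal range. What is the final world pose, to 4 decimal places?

(-3.4016, 0.9508, 0.1320)

step 1: θ'=-0.6180 (R=-0.6250) → pose (-0.9504, 1.0507, -0.6180)
step 2: θ'=0.1320 (R=-0.8333) → pose (-1.5429, 1.1975, 0.1320)
step 3: θ'=0.1320 (straight) → pose (-3.0298, 1.0001, 0.1320)
step 4: θ'=0.1320 (straight) → pose (-3.4016, 0.9508, 0.1320)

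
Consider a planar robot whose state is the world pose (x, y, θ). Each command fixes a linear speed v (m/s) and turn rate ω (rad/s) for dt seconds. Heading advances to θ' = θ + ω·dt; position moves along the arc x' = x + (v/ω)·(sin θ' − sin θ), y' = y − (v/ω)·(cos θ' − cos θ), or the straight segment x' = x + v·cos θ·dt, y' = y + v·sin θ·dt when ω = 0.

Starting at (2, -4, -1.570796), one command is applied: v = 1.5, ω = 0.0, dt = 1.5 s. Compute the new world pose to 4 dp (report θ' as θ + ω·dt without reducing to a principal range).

(2.0000, -6.2500, -1.5708)

θ' = -1.5708 + 0.0·1.5 = -1.5708
ω = 0 → straight: x' = 2 + 1.5·cos(-1.5708)·1.5 = 2.0000
y' = -4 + 1.5·sin(-1.5708)·1.5 = -6.2500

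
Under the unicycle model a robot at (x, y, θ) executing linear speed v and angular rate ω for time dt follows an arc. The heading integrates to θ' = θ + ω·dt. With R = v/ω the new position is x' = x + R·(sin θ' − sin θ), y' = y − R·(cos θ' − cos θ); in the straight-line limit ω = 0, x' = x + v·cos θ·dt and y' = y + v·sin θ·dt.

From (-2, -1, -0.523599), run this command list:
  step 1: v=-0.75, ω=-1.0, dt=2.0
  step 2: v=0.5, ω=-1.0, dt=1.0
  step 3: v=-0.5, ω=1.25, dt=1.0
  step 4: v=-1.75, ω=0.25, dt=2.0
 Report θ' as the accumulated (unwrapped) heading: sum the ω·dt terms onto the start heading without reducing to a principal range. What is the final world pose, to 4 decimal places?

step 1: θ'=-2.5236 (R=0.7500) → pose (-2.0596, 0.2608, -2.5236)
step 2: θ'=-3.5236 (R=-0.5000) → pose (-2.5356, 0.2044, -3.5236)
step 3: θ'=-2.2736 (R=-0.4000) → pose (-2.0813, 0.3170, -2.2736)
step 4: θ'=-1.7736 (R=-7.0000) → pose (-0.5660, 3.4316, -1.7736)

(-0.5660, 3.4316, -1.7736)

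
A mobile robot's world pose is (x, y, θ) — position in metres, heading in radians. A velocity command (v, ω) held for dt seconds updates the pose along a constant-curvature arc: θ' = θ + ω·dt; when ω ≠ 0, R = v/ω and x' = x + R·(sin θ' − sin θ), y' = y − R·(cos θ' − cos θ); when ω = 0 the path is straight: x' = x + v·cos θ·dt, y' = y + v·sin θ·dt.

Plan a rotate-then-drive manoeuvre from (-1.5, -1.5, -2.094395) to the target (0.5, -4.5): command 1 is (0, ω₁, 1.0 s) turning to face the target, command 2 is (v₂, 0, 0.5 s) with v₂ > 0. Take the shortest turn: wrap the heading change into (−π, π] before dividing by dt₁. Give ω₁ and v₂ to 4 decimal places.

ω₁ = 1.1116, v₂ = 7.2111

heading to target = atan2(-4.5−-1.5, 0.5−-1.5) = -0.9828
Δθ = wrap(-0.9828 − -2.0944) = 1.1116; ω₁ = Δθ/dt₁ = 1.1116
distance = √((0.5−-1.5)² + (-4.5−-1.5)²) = 3.6056; v₂ = distance/dt₂ = 7.2111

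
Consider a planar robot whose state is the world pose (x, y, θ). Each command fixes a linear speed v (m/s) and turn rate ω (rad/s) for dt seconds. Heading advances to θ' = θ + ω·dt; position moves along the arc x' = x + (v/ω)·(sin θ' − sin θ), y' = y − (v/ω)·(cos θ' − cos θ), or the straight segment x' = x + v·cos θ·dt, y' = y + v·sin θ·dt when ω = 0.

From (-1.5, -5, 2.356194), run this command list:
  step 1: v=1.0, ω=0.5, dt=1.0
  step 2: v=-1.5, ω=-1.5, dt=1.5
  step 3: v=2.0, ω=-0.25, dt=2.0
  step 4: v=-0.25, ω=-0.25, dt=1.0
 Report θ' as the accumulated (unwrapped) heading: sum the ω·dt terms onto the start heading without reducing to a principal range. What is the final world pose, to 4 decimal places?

step 1: θ'=2.8562 (R=2.0000) → pose (-2.3511, -4.4951, 2.8562)
step 2: θ'=0.6062 (R=1.0000) → pose (-2.0629, -6.2765, 0.6062)
step 3: θ'=0.1062 (R=-8.0000) → pose (1.6471, -4.8961, 0.1062)
step 4: θ'=-0.1438 (R=1.0000) → pose (1.3978, -4.8914, -0.1438)

(1.3978, -4.8914, -0.1438)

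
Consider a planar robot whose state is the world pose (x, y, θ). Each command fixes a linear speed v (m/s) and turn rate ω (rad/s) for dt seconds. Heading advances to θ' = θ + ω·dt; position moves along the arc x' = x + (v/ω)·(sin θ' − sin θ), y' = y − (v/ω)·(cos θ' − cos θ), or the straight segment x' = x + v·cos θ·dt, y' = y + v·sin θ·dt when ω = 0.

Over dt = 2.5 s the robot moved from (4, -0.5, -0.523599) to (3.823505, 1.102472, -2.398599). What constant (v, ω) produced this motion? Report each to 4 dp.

v = -0.7500, ω = -0.7500

Δθ = -2.398599 − -0.523599 = -1.875000
ω = Δθ/dt = -1.875000/2.5 = -0.7500
R = −Δy/(cos θ' − cos θ) = 1.0000
v = R·ω = 1.0000·-0.7500 = -0.7500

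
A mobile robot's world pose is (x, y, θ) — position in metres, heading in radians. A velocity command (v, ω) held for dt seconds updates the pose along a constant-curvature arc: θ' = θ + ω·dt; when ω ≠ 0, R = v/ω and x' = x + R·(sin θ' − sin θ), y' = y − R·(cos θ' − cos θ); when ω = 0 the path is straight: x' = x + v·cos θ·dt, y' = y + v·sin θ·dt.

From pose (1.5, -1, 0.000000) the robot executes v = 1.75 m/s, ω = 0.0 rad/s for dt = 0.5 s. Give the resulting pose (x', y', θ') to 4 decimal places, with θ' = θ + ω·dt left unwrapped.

θ' = 0.0000 + 0.0·0.5 = 0.0000
ω = 0 → straight: x' = 1.5 + 1.75·cos(0.0000)·0.5 = 2.3750
y' = -1 + 1.75·sin(0.0000)·0.5 = -1.0000

(2.3750, -1.0000, 0.0000)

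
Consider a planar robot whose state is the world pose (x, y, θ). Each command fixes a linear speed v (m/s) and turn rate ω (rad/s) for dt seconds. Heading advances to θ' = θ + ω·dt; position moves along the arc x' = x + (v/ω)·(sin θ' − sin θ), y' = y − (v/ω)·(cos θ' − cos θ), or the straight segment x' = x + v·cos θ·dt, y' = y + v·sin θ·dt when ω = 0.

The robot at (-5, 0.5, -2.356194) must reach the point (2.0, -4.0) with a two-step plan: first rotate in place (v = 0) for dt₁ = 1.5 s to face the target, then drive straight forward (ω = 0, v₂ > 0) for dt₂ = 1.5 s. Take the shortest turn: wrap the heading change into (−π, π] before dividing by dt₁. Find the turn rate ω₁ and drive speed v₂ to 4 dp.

ω₁ = 1.1899, v₂ = 5.5478

heading to target = atan2(-4−0.5, 2−-5) = -0.5713
Δθ = wrap(-0.5713 − -2.3562) = 1.7849; ω₁ = Δθ/dt₁ = 1.1899
distance = √((2−-5)² + (-4−0.5)²) = 8.3217; v₂ = distance/dt₂ = 5.5478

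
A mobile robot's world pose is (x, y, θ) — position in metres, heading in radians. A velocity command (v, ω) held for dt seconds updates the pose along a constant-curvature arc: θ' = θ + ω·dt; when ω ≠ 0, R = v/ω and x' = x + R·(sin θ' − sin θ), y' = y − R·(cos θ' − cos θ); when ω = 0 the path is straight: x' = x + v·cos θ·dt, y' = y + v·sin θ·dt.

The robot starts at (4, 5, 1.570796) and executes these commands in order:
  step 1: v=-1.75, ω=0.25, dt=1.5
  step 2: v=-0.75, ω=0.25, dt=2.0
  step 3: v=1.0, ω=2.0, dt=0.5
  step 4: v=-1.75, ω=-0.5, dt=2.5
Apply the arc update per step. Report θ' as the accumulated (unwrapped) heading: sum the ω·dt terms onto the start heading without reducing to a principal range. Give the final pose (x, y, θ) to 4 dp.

step 1: θ'=1.9458 (R=-7.0000) → pose (4.4864, 2.4361, 1.9458)
step 2: θ'=2.4458 (R=-3.0000) → pose (5.3550, 1.2323, 2.4458)
step 3: θ'=3.4458 (R=0.5000) → pose (4.8847, 1.3256, 3.4458)
step 4: θ'=2.1958 (R=3.5000) → pose (8.7715, 0.0341, 2.1958)

(8.7715, 0.0341, 2.1958)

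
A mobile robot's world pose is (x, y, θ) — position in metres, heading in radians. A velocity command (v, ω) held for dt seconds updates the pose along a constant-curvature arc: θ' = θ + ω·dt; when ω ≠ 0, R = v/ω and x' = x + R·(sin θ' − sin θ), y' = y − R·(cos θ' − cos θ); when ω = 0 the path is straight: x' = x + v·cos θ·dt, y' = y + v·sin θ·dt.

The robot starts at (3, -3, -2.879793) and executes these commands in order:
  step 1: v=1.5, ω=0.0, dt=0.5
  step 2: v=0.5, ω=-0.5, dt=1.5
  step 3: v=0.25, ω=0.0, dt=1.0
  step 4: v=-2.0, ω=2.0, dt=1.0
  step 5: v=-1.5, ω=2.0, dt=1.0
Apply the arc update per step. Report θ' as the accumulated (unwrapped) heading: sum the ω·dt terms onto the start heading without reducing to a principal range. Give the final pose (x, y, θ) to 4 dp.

(1.7742, -1.4265, 0.3702)

step 1: θ'=-2.8798 (straight) → pose (2.2756, -3.1941, -2.8798)
step 2: θ'=-3.6298 (R=-1.0000) → pose (1.5477, -3.1114, -3.6298)
step 3: θ'=-3.6298 (straight) → pose (1.3269, -2.9941, -3.6298)
step 4: θ'=-1.6298 (R=-1.0000) → pose (2.7942, -2.1699, -1.6298)
step 5: θ'=0.3702 (R=-0.7500) → pose (1.7742, -1.4265, 0.3702)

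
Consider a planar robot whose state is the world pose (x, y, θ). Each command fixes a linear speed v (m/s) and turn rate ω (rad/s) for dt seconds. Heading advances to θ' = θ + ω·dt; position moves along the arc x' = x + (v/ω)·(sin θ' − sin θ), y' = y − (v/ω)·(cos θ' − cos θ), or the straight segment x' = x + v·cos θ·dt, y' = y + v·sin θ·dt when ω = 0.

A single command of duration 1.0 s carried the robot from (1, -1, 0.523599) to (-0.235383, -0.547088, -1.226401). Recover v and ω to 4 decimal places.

v = -1.5000, ω = -1.7500

Δθ = -1.226401 − 0.523599 = -1.750000
ω = Δθ/dt = -1.750000/1.0 = -1.7500
R = Δx/(sin θ' − sin θ) = 0.8571
v = R·ω = 0.8571·-1.7500 = -1.5000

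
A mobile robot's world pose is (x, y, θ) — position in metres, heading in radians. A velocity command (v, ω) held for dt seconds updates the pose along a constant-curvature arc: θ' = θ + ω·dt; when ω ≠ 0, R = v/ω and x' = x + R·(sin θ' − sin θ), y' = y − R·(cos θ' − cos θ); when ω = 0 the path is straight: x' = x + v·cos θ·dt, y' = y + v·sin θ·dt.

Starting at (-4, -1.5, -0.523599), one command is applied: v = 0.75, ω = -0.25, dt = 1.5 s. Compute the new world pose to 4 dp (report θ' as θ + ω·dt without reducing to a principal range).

θ' = -0.5236 + -0.25·1.5 = -0.8986
R = v/ω = 0.75/-0.25 = -3.0000
x' = -4 + -3.0000·(sin -0.8986 − sin -0.5236) = -3.1526
y' = -1.5 − -3.0000·(cos -0.8986 − cos -0.5236) = -2.2300

(-3.1526, -2.2300, -0.8986)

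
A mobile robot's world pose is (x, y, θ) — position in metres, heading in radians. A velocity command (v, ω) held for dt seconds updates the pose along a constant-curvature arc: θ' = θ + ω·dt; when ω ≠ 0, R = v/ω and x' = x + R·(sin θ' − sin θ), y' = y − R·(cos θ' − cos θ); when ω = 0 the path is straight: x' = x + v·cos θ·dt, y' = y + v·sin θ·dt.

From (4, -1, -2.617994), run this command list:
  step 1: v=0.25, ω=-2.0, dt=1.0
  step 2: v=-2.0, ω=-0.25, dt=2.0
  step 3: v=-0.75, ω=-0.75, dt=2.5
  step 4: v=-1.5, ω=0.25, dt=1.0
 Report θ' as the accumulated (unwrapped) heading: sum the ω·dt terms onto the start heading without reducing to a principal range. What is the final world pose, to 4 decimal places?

(0.3816, -4.3522, -6.7430)

step 1: θ'=-4.6180 (R=-0.1250) → pose (3.8131, -0.9035, -4.6180)
step 2: θ'=-5.1180 (R=8.0000) → pose (3.1996, -4.8142, -5.1180)
step 3: θ'=-6.9930 (R=1.0000) → pose (1.6290, -5.1781, -6.9930)
step 4: θ'=-6.7430 (R=-6.0000) → pose (0.3816, -4.3522, -6.7430)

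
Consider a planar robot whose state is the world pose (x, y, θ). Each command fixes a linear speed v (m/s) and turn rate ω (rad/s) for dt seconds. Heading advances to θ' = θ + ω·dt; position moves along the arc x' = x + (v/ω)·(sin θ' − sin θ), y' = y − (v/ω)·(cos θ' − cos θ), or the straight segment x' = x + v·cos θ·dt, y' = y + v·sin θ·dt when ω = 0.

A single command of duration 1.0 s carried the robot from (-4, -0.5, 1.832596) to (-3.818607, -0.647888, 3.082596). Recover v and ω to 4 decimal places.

Δθ = 3.082596 − 1.832596 = 1.250000
ω = Δθ/dt = 1.250000/1.0 = 1.2500
R = Δx/(sin θ' − sin θ) = -0.2000
v = R·ω = -0.2000·1.2500 = -0.2500

v = -0.2500, ω = 1.2500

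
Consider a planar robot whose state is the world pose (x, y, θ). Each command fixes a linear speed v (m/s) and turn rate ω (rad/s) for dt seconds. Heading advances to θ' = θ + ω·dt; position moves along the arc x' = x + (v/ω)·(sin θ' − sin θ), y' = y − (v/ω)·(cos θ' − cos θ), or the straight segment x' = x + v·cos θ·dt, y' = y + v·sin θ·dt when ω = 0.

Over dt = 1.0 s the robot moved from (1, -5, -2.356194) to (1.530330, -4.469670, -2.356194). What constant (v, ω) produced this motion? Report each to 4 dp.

v = -0.7500, ω = 0.0000

Δθ = -2.356194 − -2.356194 = 0.000000
ω = Δθ/dt = 0.000000/1.0 = 0.0000
ω = 0 → v = (Δx·cos θ + Δy·sin θ)/dt = -0.7500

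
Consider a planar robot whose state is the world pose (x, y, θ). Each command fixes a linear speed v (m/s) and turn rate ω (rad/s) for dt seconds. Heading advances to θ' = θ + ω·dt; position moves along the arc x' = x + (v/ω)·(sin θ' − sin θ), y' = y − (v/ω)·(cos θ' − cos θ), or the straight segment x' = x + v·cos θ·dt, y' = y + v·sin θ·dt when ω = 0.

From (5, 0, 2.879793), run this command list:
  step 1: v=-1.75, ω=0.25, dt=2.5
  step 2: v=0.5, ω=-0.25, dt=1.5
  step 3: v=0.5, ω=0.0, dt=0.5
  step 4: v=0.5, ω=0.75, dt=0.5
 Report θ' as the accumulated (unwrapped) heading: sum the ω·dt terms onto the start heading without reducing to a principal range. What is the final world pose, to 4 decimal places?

step 1: θ'=3.5048 (R=-7.0000) → pose (9.2986, 0.2181, 3.5048)
step 2: θ'=3.1298 (R=-2.0000) → pose (8.5645, 0.0878, 3.1298)
step 3: θ'=3.1298 (straight) → pose (8.3145, 0.0907, 3.1298)
step 4: θ'=3.5048 (R=0.6667) → pose (8.0698, 0.0473, 3.5048)

(8.0698, 0.0473, 3.5048)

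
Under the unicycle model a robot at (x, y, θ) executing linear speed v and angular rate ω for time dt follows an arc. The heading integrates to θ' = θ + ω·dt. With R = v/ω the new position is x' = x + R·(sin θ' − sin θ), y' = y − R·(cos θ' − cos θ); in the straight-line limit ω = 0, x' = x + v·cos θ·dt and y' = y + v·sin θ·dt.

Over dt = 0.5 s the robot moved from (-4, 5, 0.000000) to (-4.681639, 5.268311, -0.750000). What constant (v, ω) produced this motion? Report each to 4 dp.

v = -1.5000, ω = -1.5000

Δθ = -0.750000 − 0.000000 = -0.750000
ω = Δθ/dt = -0.750000/0.5 = -1.5000
R = Δx/(sin θ' − sin θ) = 1.0000
v = R·ω = 1.0000·-1.5000 = -1.5000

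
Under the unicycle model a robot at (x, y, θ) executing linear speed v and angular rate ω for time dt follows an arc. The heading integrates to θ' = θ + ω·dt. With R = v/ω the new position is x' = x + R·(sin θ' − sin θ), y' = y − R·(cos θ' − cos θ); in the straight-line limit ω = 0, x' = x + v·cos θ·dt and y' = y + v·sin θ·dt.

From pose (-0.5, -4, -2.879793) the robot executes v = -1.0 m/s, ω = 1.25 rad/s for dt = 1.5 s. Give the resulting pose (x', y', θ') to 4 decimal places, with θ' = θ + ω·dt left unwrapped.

θ' = -2.8798 + 1.25·1.5 = -1.0048
R = v/ω = -1.0/1.25 = -0.8000
x' = -0.5 + -0.8000·(sin -1.0048 − sin -2.8798) = -0.0318
y' = -4 − -0.8000·(cos -1.0048 − cos -2.8798) = -2.7982

(-0.0318, -2.7982, -1.0048)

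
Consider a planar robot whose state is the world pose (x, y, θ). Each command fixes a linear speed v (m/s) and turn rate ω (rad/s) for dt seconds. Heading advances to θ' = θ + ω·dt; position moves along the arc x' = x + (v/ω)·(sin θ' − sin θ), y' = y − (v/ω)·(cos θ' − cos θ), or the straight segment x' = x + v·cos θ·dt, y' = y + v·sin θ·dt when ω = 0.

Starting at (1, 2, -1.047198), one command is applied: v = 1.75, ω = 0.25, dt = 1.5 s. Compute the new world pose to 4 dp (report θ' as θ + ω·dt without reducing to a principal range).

(2.7032, 0.0228, -0.6722)

θ' = -1.0472 + 0.25·1.5 = -0.6722
R = v/ω = 1.75/0.25 = 7.0000
x' = 1 + 7.0000·(sin -0.6722 − sin -1.0472) = 2.7032
y' = 2 − 7.0000·(cos -0.6722 − cos -1.0472) = 0.0228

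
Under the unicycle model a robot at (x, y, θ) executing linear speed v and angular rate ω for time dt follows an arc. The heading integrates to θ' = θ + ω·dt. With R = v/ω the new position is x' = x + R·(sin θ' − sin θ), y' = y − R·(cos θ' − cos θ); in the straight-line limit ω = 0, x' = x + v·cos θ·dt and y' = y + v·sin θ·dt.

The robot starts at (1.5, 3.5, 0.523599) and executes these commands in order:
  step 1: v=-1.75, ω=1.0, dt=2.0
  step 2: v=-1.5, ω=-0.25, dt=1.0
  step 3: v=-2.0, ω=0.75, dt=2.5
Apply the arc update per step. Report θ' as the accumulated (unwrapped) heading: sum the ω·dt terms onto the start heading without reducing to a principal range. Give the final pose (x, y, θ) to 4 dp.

step 1: θ'=2.5236 (R=-1.7500) → pose (1.3610, 0.5581, 2.5236)
step 2: θ'=2.2736 (R=6.0000) → pose (2.4628, -0.4540, 2.2736)
step 3: θ'=4.1486 (R=-2.6667) → pose (6.7516, -0.1554, 4.1486)

(6.7516, -0.1554, 4.1486)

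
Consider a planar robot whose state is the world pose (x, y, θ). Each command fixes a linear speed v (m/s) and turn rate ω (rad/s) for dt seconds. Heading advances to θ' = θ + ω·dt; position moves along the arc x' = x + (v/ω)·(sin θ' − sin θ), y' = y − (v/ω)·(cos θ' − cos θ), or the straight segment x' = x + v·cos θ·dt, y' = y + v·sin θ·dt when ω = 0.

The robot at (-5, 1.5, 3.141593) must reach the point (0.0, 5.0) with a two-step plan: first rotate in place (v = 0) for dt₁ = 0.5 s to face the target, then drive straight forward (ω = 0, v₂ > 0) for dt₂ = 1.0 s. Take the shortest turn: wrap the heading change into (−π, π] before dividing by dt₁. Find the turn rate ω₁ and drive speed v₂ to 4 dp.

ω₁ = -5.0617, v₂ = 6.1033

heading to target = atan2(5−1.5, 0−-5) = 0.6107
Δθ = wrap(0.6107 − 3.1416) = -2.5309; ω₁ = Δθ/dt₁ = -5.0617
distance = √((0−-5)² + (5−1.5)²) = 6.1033; v₂ = distance/dt₂ = 6.1033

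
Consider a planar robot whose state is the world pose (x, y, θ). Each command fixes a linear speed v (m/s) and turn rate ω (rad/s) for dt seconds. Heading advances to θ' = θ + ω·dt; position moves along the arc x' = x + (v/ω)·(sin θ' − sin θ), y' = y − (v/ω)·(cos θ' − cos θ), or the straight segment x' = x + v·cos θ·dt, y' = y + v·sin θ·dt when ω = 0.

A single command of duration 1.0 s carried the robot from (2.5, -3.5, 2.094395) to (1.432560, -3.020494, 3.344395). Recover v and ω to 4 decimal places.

Δθ = 3.344395 − 2.094395 = 1.250000
ω = Δθ/dt = 1.250000/1.0 = 1.2500
R = Δx/(sin θ' − sin θ) = 1.0000
v = R·ω = 1.0000·1.2500 = 1.2500

v = 1.2500, ω = 1.2500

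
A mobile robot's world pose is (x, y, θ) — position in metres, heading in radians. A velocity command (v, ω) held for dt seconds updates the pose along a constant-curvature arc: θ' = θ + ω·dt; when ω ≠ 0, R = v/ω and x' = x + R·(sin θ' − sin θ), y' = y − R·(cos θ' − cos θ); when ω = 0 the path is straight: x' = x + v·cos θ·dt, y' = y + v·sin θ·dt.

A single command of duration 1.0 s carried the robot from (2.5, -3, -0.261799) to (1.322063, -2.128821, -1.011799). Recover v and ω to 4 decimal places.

v = -1.5000, ω = -0.7500

Δθ = -1.011799 − -0.261799 = -0.750000
ω = Δθ/dt = -0.750000/1.0 = -0.7500
R = Δx/(sin θ' − sin θ) = 2.0000
v = R·ω = 2.0000·-0.7500 = -1.5000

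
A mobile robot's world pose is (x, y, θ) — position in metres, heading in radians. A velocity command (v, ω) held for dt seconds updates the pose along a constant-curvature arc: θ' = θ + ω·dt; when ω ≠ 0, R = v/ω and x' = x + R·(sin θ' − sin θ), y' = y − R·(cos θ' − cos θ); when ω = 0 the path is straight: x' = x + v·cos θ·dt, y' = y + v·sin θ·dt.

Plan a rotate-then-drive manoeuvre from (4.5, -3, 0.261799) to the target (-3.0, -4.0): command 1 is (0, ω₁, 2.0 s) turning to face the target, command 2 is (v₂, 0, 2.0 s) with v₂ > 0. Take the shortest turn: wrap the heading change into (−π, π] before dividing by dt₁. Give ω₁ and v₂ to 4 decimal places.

ω₁ = 1.5062, v₂ = 3.7832

heading to target = atan2(-4−-3, -3−4.5) = -3.0090
Δθ = wrap(-3.0090 − 0.2618) = 3.0123; ω₁ = Δθ/dt₁ = 1.5062
distance = √((-3−4.5)² + (-4−-3)²) = 7.5664; v₂ = distance/dt₂ = 3.7832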